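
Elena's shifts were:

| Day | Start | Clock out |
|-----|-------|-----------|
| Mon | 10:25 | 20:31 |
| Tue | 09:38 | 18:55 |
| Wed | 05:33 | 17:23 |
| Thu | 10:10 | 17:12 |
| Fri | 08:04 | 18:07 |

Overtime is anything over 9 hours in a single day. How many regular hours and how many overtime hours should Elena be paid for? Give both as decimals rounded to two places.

Mon: 10:25–20:31 = 10 h 6 min
Tue: 09:38–18:55 = 9 h 17 min
Wed: 05:33–17:23 = 11 h 50 min
Thu: 10:10–17:12 = 7 h 2 min
Fri: 08:04–18:07 = 10 h 3 min
Mon reg 9 h 0 min / OT 1 h 6 min; Tue reg 9 h 0 min / OT 0 h 17 min; Wed reg 9 h 0 min / OT 2 h 50 min; Thu reg 7 h 2 min / OT 0 h 0 min; Fri reg 9 h 0 min / OT 1 h 3 min.
Totals: regular 43 h 2 min, overtime 5 h 16 min.

Regular 43.03 hours, overtime 5.27 hours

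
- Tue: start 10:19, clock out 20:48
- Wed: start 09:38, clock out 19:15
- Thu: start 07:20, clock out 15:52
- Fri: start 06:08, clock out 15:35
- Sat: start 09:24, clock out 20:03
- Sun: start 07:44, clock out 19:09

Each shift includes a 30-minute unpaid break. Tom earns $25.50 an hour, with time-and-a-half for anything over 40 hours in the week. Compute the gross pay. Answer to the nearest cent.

$1675.99

Tue: 10:19–20:48 = 10 h 29 min; less 30 min break → 9 h 59 min
Wed: 09:38–19:15 = 9 h 37 min; less 30 min break → 9 h 7 min
Thu: 07:20–15:52 = 8 h 32 min; less 30 min break → 8 h 2 min
Fri: 06:08–15:35 = 9 h 27 min; less 30 min break → 8 h 57 min
Sat: 09:24–20:03 = 10 h 39 min; less 30 min break → 10 h 9 min
Sun: 07:44–19:09 = 11 h 25 min; less 30 min break → 10 h 55 min
Total worked: 57 h 9 min = 3429 min.
Regular 40 h 0 min = 2400 min at $25.50/h; overtime 17 h 9 min = 1029 min at $38.25/h.
Pay = (2400 × $25.50 + 1029 × $38.25) ÷ 60 = $1675.99.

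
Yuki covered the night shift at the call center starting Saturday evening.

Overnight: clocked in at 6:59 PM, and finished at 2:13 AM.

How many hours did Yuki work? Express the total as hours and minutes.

Overnight: 6:59 PM → midnight = 5 h 1 min; midnight → 2:13 AM = 2 h 13 min; span 7 h 14 min

7 h 14 min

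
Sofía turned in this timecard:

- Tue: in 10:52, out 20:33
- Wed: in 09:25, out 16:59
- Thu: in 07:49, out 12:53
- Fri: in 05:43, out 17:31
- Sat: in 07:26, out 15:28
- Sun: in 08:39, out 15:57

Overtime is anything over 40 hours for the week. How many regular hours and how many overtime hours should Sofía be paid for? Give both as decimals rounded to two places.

Tue: 10:52–20:33 = 9 h 41 min
Wed: 09:25–16:59 = 7 h 34 min
Thu: 07:49–12:53 = 5 h 4 min
Fri: 05:43–17:31 = 11 h 48 min
Sat: 07:26–15:28 = 8 h 2 min
Sun: 08:39–15:57 = 7 h 18 min
Total worked: 49 h 27 min = 49.45 h.
Threshold 40 h → overtime 9 h 27 min, regular 40 h 0 min.

Regular 40.00 hours, overtime 9.45 hours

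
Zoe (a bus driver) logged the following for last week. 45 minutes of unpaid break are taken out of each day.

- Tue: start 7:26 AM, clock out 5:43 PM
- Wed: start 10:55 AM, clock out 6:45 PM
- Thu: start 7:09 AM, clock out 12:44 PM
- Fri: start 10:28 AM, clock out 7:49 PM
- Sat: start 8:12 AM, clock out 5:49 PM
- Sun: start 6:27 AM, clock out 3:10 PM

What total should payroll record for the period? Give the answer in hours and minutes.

46 h 53 min

Tue: 7:26 AM–5:43 PM = 10 h 17 min; less 45 min break → 9 h 32 min
Wed: 10:55 AM–6:45 PM = 7 h 50 min; less 45 min break → 7 h 5 min
Thu: 7:09 AM–12:44 PM = 5 h 35 min; less 45 min break → 4 h 50 min
Fri: 10:28 AM–7:49 PM = 9 h 21 min; less 45 min break → 8 h 36 min
Sat: 8:12 AM–5:49 PM = 9 h 37 min; less 45 min break → 8 h 52 min
Sun: 6:27 AM–3:10 PM = 8 h 43 min; less 45 min break → 7 h 58 min
Total: 9 h 32 min + 7 h 5 min + 4 h 50 min + 8 h 36 min + 8 h 52 min + 7 h 58 min = 46 h 53 min.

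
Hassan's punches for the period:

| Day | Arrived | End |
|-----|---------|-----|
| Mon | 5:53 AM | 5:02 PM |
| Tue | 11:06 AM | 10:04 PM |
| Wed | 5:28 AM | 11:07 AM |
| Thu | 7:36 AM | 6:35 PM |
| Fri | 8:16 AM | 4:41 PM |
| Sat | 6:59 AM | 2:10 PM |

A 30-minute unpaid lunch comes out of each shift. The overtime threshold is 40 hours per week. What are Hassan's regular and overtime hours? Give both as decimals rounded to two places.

Regular 40.00 hours, overtime 11.35 hours

Mon: 5:53 AM–5:02 PM = 11 h 9 min; less 30 min break → 10 h 39 min
Tue: 11:06 AM–10:04 PM = 10 h 58 min; less 30 min break → 10 h 28 min
Wed: 5:28 AM–11:07 AM = 5 h 39 min; less 30 min break → 5 h 9 min
Thu: 7:36 AM–6:35 PM = 10 h 59 min; less 30 min break → 10 h 29 min
Fri: 8:16 AM–4:41 PM = 8 h 25 min; less 30 min break → 7 h 55 min
Sat: 6:59 AM–2:10 PM = 7 h 11 min; less 30 min break → 6 h 41 min
Total worked: 51 h 21 min = 51.35 h.
Threshold 40 h → overtime 11 h 21 min, regular 40 h 0 min.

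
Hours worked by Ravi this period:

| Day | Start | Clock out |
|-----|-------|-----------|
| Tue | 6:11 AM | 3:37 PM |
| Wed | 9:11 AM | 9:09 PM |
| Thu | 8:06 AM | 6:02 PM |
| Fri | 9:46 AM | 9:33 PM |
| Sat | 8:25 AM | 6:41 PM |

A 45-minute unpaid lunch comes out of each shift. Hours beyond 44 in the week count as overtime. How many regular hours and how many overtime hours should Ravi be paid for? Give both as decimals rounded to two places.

Tue: 6:11 AM–3:37 PM = 9 h 26 min; less 45 min break → 8 h 41 min
Wed: 9:11 AM–9:09 PM = 11 h 58 min; less 45 min break → 11 h 13 min
Thu: 8:06 AM–6:02 PM = 9 h 56 min; less 45 min break → 9 h 11 min
Fri: 9:46 AM–9:33 PM = 11 h 47 min; less 45 min break → 11 h 2 min
Sat: 8:25 AM–6:41 PM = 10 h 16 min; less 45 min break → 9 h 31 min
Total worked: 49 h 38 min = 49.63 h.
Threshold 44 h → overtime 5 h 38 min, regular 44 h 0 min.

Regular 44.00 hours, overtime 5.63 hours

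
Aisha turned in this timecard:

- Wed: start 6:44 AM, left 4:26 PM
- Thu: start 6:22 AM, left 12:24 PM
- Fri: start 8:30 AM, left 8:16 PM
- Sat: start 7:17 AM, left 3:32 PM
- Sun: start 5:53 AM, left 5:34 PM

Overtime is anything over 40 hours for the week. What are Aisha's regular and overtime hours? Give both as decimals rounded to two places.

Regular 40.00 hours, overtime 7.43 hours

Wed: 6:44 AM–4:26 PM = 9 h 42 min
Thu: 6:22 AM–12:24 PM = 6 h 2 min
Fri: 8:30 AM–8:16 PM = 11 h 46 min
Sat: 7:17 AM–3:32 PM = 8 h 15 min
Sun: 5:53 AM–5:34 PM = 11 h 41 min
Total worked: 47 h 26 min = 47.43 h.
Threshold 40 h → overtime 7 h 26 min, regular 40 h 0 min.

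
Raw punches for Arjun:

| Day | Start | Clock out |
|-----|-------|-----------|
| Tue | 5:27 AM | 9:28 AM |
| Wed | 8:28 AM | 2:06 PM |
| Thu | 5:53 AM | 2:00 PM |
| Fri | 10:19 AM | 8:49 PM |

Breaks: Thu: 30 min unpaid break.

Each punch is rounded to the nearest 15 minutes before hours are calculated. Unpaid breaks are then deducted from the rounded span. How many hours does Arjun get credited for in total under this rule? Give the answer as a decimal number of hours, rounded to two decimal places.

Tue: in 5:27 AM→5:30 AM, out 9:28 AM→9:30 AM; 4 h 0 min
Wed: in 8:28 AM→8:30 AM, out 2:06 PM→2:00 PM; 5 h 30 min
Thu: in 5:53 AM→6:00 AM, out 2:00 PM→2:00 PM; 8 h 0 min − 30 min = 7 h 30 min
Fri: in 10:19 AM→10:15 AM, out 8:49 PM→8:45 PM; 10 h 30 min
Total credited: 27 h 30 min.

27.50 hours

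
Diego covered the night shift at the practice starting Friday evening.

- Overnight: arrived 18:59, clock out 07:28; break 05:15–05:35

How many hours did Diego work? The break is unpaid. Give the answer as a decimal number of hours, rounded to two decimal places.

12.15 hours

Overnight: 18:59 → midnight = 5 h 1 min; midnight → 07:28 = 7 h 28 min; span 12 h 29 min; less 20 min break → 12 h 9 min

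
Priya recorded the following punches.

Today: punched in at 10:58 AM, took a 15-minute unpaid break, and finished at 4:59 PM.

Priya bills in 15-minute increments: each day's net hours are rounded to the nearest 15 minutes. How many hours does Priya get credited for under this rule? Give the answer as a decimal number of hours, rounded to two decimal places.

5.75 hours

Today: 10:58 AM–4:59 PM = 6 h 1 min − 15 min = 5 h 46 min → rounds to 5 h 45 min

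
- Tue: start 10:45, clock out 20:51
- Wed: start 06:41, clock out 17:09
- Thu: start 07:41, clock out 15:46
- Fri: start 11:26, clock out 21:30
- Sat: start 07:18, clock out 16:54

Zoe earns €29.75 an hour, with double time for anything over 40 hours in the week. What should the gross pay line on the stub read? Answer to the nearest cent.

Tue: 10:45–20:51 = 10 h 6 min
Wed: 06:41–17:09 = 10 h 28 min
Thu: 07:41–15:46 = 8 h 5 min
Fri: 11:26–21:30 = 10 h 4 min
Sat: 07:18–16:54 = 9 h 36 min
Total worked: 48 h 19 min = 2899 min.
Regular 40 h 0 min = 2400 min at €29.75/h; overtime 8 h 19 min = 499 min at €59.50/h.
Pay = (2400 × €29.75 + 499 × €59.50) ÷ 60 = €1684.84.

€1684.84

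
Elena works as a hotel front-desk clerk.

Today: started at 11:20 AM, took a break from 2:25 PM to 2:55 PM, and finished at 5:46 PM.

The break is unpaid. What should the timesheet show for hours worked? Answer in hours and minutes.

Today: 11:20 AM–5:46 PM = 6 h 26 min; less 30 min break → 5 h 56 min

5 h 56 min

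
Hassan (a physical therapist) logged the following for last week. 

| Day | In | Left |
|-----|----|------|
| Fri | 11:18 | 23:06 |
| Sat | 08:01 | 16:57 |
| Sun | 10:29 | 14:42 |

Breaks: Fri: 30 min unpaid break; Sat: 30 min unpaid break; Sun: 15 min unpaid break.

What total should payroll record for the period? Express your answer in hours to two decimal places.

Fri: 11:18–23:06 = 11 h 48 min; less 30 min break → 11 h 18 min
Sat: 08:01–16:57 = 8 h 56 min; less 30 min break → 8 h 26 min
Sun: 10:29–14:42 = 4 h 13 min; less 15 min break → 3 h 58 min
Total: 11 h 18 min + 8 h 26 min + 3 h 58 min = 23 h 42 min.

23.70 hours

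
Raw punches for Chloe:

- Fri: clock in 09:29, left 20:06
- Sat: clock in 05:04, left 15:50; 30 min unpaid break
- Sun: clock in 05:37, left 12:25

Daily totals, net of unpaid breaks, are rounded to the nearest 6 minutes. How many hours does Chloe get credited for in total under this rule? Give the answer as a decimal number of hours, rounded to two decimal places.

27.70 hours

Fri: 09:29–20:06 = 10 h 37 min → rounds to 10 h 36 min
Sat: 05:04–15:50 = 10 h 46 min − 30 min = 10 h 16 min → rounds to 10 h 18 min
Sun: 05:37–12:25 = 6 h 48 min → rounds to 6 h 48 min
Total credited: 27 h 42 min.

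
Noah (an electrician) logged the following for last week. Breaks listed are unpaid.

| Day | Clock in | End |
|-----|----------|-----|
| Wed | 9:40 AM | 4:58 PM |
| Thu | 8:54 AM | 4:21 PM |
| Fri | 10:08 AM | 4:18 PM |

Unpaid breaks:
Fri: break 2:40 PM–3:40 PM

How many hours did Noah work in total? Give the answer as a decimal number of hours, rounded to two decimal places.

19.92 hours

Wed: 9:40 AM–4:58 PM = 7 h 18 min
Thu: 8:54 AM–4:21 PM = 7 h 27 min
Fri: 10:08 AM–4:18 PM = 6 h 10 min; less 60 min break → 5 h 10 min
Total: 7 h 18 min + 7 h 27 min + 5 h 10 min = 19 h 55 min.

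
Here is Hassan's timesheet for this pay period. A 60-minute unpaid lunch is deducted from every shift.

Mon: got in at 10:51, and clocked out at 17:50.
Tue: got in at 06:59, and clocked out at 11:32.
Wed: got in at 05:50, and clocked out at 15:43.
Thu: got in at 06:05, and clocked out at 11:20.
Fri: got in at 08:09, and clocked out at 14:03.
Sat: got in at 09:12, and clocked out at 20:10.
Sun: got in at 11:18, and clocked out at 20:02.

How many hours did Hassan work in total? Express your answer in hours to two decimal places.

45.27 hours

Mon: 10:51–17:50 = 6 h 59 min; less 60 min break → 5 h 59 min
Tue: 06:59–11:32 = 4 h 33 min; less 60 min break → 3 h 33 min
Wed: 05:50–15:43 = 9 h 53 min; less 60 min break → 8 h 53 min
Thu: 06:05–11:20 = 5 h 15 min; less 60 min break → 4 h 15 min
Fri: 08:09–14:03 = 5 h 54 min; less 60 min break → 4 h 54 min
Sat: 09:12–20:10 = 10 h 58 min; less 60 min break → 9 h 58 min
Sun: 11:18–20:02 = 8 h 44 min; less 60 min break → 7 h 44 min
Total: 5 h 59 min + 3 h 33 min + 8 h 53 min + 4 h 15 min + 4 h 54 min + 9 h 58 min + 7 h 44 min = 45 h 16 min.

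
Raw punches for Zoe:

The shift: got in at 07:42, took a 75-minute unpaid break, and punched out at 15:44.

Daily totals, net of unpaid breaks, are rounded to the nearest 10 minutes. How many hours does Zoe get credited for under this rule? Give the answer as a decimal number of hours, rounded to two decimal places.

6.83 hours

The shift: 07:42–15:44 = 8 h 2 min − 75 min = 6 h 47 min → rounds to 6 h 50 min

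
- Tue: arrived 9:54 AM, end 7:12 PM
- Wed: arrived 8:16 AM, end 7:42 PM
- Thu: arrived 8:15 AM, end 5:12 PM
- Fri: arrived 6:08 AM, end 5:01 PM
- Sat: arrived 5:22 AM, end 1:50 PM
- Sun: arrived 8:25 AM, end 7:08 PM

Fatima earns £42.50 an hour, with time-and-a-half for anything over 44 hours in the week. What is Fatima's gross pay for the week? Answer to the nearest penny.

£2874.06

Tue: 9:54 AM–7:12 PM = 9 h 18 min
Wed: 8:16 AM–7:42 PM = 11 h 26 min
Thu: 8:15 AM–5:12 PM = 8 h 57 min
Fri: 6:08 AM–5:01 PM = 10 h 53 min
Sat: 5:22 AM–1:50 PM = 8 h 28 min
Sun: 8:25 AM–7:08 PM = 10 h 43 min
Total worked: 59 h 45 min = 3585 min.
Regular 44 h 0 min = 2640 min at £42.50/h; overtime 15 h 45 min = 945 min at £63.75/h.
Pay = (2640 × £42.50 + 945 × £63.75) ÷ 60 = £2874.06.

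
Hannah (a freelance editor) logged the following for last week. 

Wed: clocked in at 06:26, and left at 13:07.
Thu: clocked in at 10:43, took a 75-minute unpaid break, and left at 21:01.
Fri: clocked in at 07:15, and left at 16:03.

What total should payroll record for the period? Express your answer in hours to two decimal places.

24.53 hours

Wed: 06:26–13:07 = 6 h 41 min
Thu: 10:43–21:01 = 10 h 18 min; less 75 min break → 9 h 3 min
Fri: 07:15–16:03 = 8 h 48 min
Total: 6 h 41 min + 9 h 3 min + 8 h 48 min = 24 h 32 min.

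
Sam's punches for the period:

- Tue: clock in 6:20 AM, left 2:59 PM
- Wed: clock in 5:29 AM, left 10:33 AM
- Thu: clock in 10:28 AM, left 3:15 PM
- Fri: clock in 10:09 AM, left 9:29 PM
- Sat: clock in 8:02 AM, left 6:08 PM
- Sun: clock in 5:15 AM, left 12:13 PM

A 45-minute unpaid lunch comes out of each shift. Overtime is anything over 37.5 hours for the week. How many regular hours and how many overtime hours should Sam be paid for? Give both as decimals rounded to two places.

Regular 37.50 hours, overtime 4.90 hours

Tue: 6:20 AM–2:59 PM = 8 h 39 min; less 45 min break → 7 h 54 min
Wed: 5:29 AM–10:33 AM = 5 h 4 min; less 45 min break → 4 h 19 min
Thu: 10:28 AM–3:15 PM = 4 h 47 min; less 45 min break → 4 h 2 min
Fri: 10:09 AM–9:29 PM = 11 h 20 min; less 45 min break → 10 h 35 min
Sat: 8:02 AM–6:08 PM = 10 h 6 min; less 45 min break → 9 h 21 min
Sun: 5:15 AM–12:13 PM = 6 h 58 min; less 45 min break → 6 h 13 min
Total worked: 42 h 24 min = 42.40 h.
Threshold 37.5 h → overtime 4 h 54 min, regular 37 h 30 min.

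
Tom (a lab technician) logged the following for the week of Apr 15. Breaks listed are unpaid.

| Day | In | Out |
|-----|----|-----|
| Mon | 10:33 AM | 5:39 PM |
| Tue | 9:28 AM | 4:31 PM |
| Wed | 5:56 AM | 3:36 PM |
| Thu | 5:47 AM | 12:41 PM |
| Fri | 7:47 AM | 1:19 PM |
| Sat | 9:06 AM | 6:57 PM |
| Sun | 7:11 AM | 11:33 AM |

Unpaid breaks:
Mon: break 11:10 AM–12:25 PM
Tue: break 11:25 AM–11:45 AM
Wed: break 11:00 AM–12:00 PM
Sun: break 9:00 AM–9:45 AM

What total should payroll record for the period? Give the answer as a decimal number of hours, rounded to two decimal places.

Mon: 10:33 AM–5:39 PM = 7 h 6 min; less 75 min break → 5 h 51 min
Tue: 9:28 AM–4:31 PM = 7 h 3 min; less 20 min break → 6 h 43 min
Wed: 5:56 AM–3:36 PM = 9 h 40 min; less 60 min break → 8 h 40 min
Thu: 5:47 AM–12:41 PM = 6 h 54 min
Fri: 7:47 AM–1:19 PM = 5 h 32 min
Sat: 9:06 AM–6:57 PM = 9 h 51 min
Sun: 7:11 AM–11:33 AM = 4 h 22 min; less 45 min break → 3 h 37 min
Total: 5 h 51 min + 6 h 43 min + 8 h 40 min + 6 h 54 min + 5 h 32 min + 9 h 51 min + 3 h 37 min = 47 h 8 min.

47.13 hours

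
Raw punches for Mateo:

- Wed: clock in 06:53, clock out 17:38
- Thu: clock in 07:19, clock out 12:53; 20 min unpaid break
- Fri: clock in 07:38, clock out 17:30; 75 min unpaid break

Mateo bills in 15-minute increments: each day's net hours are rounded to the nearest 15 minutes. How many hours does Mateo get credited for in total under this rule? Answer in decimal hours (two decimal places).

Wed: 06:53–17:38 = 10 h 45 min → rounds to 10 h 45 min
Thu: 07:19–12:53 = 5 h 34 min − 20 min = 5 h 14 min → rounds to 5 h 15 min
Fri: 07:38–17:30 = 9 h 52 min − 75 min = 8 h 37 min → rounds to 8 h 30 min
Total credited: 24 h 30 min.

24.50 hours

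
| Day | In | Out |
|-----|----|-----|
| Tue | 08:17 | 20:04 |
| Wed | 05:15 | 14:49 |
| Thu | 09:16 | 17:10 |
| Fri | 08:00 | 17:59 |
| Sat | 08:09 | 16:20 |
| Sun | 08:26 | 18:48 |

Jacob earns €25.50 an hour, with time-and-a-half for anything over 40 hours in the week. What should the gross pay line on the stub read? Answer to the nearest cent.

Tue: 08:17–20:04 = 11 h 47 min
Wed: 05:15–14:49 = 9 h 34 min
Thu: 09:16–17:10 = 7 h 54 min
Fri: 08:00–17:59 = 9 h 59 min
Sat: 08:09–16:20 = 8 h 11 min
Sun: 08:26–18:48 = 10 h 22 min
Total worked: 57 h 47 min = 3467 min.
Regular 40 h 0 min = 2400 min at €25.50/h; overtime 17 h 47 min = 1067 min at €38.25/h.
Pay = (2400 × €25.50 + 1067 × €38.25) ÷ 60 = €1700.21.

€1700.21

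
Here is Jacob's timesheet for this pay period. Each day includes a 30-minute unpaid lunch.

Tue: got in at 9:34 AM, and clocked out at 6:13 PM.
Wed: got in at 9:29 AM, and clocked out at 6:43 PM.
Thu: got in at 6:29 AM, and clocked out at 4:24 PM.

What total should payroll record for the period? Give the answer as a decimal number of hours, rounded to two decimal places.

Tue: 9:34 AM–6:13 PM = 8 h 39 min; less 30 min break → 8 h 9 min
Wed: 9:29 AM–6:43 PM = 9 h 14 min; less 30 min break → 8 h 44 min
Thu: 6:29 AM–4:24 PM = 9 h 55 min; less 30 min break → 9 h 25 min
Total: 8 h 9 min + 8 h 44 min + 9 h 25 min = 26 h 18 min.

26.30 hours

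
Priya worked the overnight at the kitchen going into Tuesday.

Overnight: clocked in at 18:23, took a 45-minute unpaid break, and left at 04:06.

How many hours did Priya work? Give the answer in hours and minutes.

Overnight: 18:23 → midnight = 5 h 37 min; midnight → 04:06 = 4 h 6 min; span 9 h 43 min; less 45 min break → 8 h 58 min

8 h 58 min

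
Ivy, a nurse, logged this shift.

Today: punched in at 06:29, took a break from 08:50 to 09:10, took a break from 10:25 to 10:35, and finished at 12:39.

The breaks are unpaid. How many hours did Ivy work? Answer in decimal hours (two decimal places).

Today: 06:29–12:39 = 6 h 10 min; less 30 min break → 5 h 40 min

5.67 hours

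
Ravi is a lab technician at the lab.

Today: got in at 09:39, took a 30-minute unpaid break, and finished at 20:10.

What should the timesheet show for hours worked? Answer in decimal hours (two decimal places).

Today: 09:39–20:10 = 10 h 31 min; less 30 min break → 10 h 1 min

10.02 hours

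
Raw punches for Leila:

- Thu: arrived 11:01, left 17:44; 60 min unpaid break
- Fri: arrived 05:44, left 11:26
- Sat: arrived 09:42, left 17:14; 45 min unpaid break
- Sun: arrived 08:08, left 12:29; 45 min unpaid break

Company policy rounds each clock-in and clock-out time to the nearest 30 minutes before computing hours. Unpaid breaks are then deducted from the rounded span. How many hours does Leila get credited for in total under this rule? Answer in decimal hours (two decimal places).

Thu: in 11:01→11:00, out 17:44→17:30; 6 h 30 min − 60 min = 5 h 30 min
Fri: in 05:44→05:30, out 11:26→11:30; 6 h 0 min
Sat: in 09:42→09:30, out 17:14→17:00; 7 h 30 min − 45 min = 6 h 45 min
Sun: in 08:08→08:00, out 12:29→12:30; 4 h 30 min − 45 min = 3 h 45 min
Total credited: 22 h 0 min.

22.00 hours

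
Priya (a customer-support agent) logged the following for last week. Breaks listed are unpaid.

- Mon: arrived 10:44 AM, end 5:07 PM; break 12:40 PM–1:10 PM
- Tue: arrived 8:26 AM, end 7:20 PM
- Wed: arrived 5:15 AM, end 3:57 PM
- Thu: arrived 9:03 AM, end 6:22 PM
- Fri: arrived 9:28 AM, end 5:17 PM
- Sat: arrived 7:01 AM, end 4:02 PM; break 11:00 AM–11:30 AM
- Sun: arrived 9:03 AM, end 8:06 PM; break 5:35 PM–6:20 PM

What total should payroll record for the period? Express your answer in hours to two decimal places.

Mon: 10:44 AM–5:07 PM = 6 h 23 min; less 30 min break → 5 h 53 min
Tue: 8:26 AM–7:20 PM = 10 h 54 min
Wed: 5:15 AM–3:57 PM = 10 h 42 min
Thu: 9:03 AM–6:22 PM = 9 h 19 min
Fri: 9:28 AM–5:17 PM = 7 h 49 min
Sat: 7:01 AM–4:02 PM = 9 h 1 min; less 30 min break → 8 h 31 min
Sun: 9:03 AM–8:06 PM = 11 h 3 min; less 45 min break → 10 h 18 min
Total: 5 h 53 min + 10 h 54 min + 10 h 42 min + 9 h 19 min + 7 h 49 min + 8 h 31 min + 10 h 18 min = 63 h 26 min.

63.43 hours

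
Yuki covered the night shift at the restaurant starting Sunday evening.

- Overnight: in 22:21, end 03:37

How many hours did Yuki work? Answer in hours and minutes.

Overnight: 22:21 → midnight = 1 h 39 min; midnight → 03:37 = 3 h 37 min; span 5 h 16 min

5 h 16 min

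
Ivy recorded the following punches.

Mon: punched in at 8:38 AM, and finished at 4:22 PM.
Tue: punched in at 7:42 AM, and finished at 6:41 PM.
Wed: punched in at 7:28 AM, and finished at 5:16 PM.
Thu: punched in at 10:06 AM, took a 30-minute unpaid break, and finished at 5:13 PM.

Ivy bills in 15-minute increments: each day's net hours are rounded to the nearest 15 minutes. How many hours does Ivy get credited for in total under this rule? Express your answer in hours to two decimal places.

35.00 hours

Mon: 8:38 AM–4:22 PM = 7 h 44 min → rounds to 7 h 45 min
Tue: 7:42 AM–6:41 PM = 10 h 59 min → rounds to 11 h 0 min
Wed: 7:28 AM–5:16 PM = 9 h 48 min → rounds to 9 h 45 min
Thu: 10:06 AM–5:13 PM = 7 h 7 min − 30 min = 6 h 37 min → rounds to 6 h 30 min
Total credited: 35 h 0 min.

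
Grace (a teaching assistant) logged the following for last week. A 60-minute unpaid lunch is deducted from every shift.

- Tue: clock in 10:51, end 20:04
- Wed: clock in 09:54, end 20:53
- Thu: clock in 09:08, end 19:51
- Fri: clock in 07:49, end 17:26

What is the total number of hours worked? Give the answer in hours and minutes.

36 h 32 min

Tue: 10:51–20:04 = 9 h 13 min; less 60 min break → 8 h 13 min
Wed: 09:54–20:53 = 10 h 59 min; less 60 min break → 9 h 59 min
Thu: 09:08–19:51 = 10 h 43 min; less 60 min break → 9 h 43 min
Fri: 07:49–17:26 = 9 h 37 min; less 60 min break → 8 h 37 min
Total: 8 h 13 min + 9 h 59 min + 9 h 43 min + 8 h 37 min = 36 h 32 min.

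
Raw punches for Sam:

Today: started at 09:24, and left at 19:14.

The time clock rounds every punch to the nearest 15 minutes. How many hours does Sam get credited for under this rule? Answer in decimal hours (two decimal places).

9.75 hours

Today: in 09:24→09:30, out 19:14→19:15; 9 h 45 min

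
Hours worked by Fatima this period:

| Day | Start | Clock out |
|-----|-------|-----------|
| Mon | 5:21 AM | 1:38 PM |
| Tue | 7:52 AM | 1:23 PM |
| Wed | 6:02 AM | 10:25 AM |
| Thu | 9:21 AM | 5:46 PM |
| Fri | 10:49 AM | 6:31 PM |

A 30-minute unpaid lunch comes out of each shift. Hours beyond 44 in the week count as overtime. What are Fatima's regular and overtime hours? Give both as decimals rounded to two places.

Regular 31.80 hours, overtime 0.00 hours

Mon: 5:21 AM–1:38 PM = 8 h 17 min; less 30 min break → 7 h 47 min
Tue: 7:52 AM–1:23 PM = 5 h 31 min; less 30 min break → 5 h 1 min
Wed: 6:02 AM–10:25 AM = 4 h 23 min; less 30 min break → 3 h 53 min
Thu: 9:21 AM–5:46 PM = 8 h 25 min; less 30 min break → 7 h 55 min
Fri: 10:49 AM–6:31 PM = 7 h 42 min; less 30 min break → 7 h 12 min
Total worked: 31 h 48 min = 31.80 h.
Threshold 44 h → overtime 0 h 0 min, regular 31 h 48 min.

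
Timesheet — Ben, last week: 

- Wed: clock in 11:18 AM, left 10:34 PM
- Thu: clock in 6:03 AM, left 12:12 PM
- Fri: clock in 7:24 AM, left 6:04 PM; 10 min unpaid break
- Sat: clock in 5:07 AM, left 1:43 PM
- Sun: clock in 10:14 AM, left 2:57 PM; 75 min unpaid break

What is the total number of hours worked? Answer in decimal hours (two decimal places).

Wed: 11:18 AM–10:34 PM = 11 h 16 min
Thu: 6:03 AM–12:12 PM = 6 h 9 min
Fri: 7:24 AM–6:04 PM = 10 h 40 min; less 10 min break → 10 h 30 min
Sat: 5:07 AM–1:43 PM = 8 h 36 min
Sun: 10:14 AM–2:57 PM = 4 h 43 min; less 75 min break → 3 h 28 min
Total: 11 h 16 min + 6 h 9 min + 10 h 30 min + 8 h 36 min + 3 h 28 min = 39 h 59 min.

39.98 hours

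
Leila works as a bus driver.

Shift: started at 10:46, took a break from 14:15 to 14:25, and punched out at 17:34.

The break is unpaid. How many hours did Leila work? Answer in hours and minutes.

6 h 38 min

Shift: 10:46–17:34 = 6 h 48 min; less 10 min break → 6 h 38 min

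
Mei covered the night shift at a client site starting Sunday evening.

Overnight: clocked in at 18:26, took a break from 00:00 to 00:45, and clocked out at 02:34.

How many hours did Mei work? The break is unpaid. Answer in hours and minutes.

Overnight: 18:26 → midnight = 5 h 34 min; midnight → 02:34 = 2 h 34 min; span 8 h 8 min; less 45 min break → 7 h 23 min

7 h 23 min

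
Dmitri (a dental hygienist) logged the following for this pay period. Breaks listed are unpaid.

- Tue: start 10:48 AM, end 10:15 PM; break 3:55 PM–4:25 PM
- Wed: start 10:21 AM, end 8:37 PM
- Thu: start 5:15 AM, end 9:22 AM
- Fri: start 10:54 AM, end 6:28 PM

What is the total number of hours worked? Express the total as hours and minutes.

32 h 54 min

Tue: 10:48 AM–10:15 PM = 11 h 27 min; less 30 min break → 10 h 57 min
Wed: 10:21 AM–8:37 PM = 10 h 16 min
Thu: 5:15 AM–9:22 AM = 4 h 7 min
Fri: 10:54 AM–6:28 PM = 7 h 34 min
Total: 10 h 57 min + 10 h 16 min + 4 h 7 min + 7 h 34 min = 32 h 54 min.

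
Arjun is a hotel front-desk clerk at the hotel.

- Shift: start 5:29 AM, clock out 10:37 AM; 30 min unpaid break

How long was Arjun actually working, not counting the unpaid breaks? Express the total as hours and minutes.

4 h 38 min

Shift: 5:29 AM–10:37 AM = 5 h 8 min; less 30 min break → 4 h 38 min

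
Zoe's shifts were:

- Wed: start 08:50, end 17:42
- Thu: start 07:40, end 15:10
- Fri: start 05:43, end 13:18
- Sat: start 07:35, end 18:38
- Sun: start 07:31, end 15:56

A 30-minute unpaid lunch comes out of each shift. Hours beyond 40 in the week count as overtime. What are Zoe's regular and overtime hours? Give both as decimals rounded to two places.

Regular 40.00 hours, overtime 0.92 hours

Wed: 08:50–17:42 = 8 h 52 min; less 30 min break → 8 h 22 min
Thu: 07:40–15:10 = 7 h 30 min; less 30 min break → 7 h 0 min
Fri: 05:43–13:18 = 7 h 35 min; less 30 min break → 7 h 5 min
Sat: 07:35–18:38 = 11 h 3 min; less 30 min break → 10 h 33 min
Sun: 07:31–15:56 = 8 h 25 min; less 30 min break → 7 h 55 min
Total worked: 40 h 55 min = 40.92 h.
Threshold 40 h → overtime 0 h 55 min, regular 40 h 0 min.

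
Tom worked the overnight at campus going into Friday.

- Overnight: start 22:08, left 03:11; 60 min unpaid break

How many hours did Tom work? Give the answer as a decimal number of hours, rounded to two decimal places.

Overnight: 22:08 → midnight = 1 h 52 min; midnight → 03:11 = 3 h 11 min; span 5 h 3 min; less 60 min break → 4 h 3 min

4.05 hours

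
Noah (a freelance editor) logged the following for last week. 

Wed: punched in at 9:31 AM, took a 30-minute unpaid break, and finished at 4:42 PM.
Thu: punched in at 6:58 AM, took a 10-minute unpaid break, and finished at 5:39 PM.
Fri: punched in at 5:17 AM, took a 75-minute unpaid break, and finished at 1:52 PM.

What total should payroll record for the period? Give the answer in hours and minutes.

Wed: 9:31 AM–4:42 PM = 7 h 11 min; less 30 min break → 6 h 41 min
Thu: 6:58 AM–5:39 PM = 10 h 41 min; less 10 min break → 10 h 31 min
Fri: 5:17 AM–1:52 PM = 8 h 35 min; less 75 min break → 7 h 20 min
Total: 6 h 41 min + 10 h 31 min + 7 h 20 min = 24 h 32 min.

24 h 32 min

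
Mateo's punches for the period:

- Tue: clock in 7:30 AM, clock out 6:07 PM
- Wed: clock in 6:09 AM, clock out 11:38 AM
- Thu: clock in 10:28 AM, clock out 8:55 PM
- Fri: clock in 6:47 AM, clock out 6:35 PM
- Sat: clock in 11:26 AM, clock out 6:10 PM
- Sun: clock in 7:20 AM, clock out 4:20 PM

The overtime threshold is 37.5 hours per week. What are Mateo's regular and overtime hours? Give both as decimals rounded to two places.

Tue: 7:30 AM–6:07 PM = 10 h 37 min
Wed: 6:09 AM–11:38 AM = 5 h 29 min
Thu: 10:28 AM–8:55 PM = 10 h 27 min
Fri: 6:47 AM–6:35 PM = 11 h 48 min
Sat: 11:26 AM–6:10 PM = 6 h 44 min
Sun: 7:20 AM–4:20 PM = 9 h 0 min
Total worked: 54 h 5 min = 54.08 h.
Threshold 37.5 h → overtime 16 h 35 min, regular 37 h 30 min.

Regular 37.50 hours, overtime 16.58 hours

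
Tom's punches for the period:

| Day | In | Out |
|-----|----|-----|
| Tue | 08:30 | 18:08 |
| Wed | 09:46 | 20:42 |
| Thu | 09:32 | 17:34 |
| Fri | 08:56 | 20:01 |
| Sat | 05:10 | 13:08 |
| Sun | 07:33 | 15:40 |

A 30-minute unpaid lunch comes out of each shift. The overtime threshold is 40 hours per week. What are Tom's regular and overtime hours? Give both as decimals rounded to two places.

Regular 40.00 hours, overtime 12.77 hours

Tue: 08:30–18:08 = 9 h 38 min; less 30 min break → 9 h 8 min
Wed: 09:46–20:42 = 10 h 56 min; less 30 min break → 10 h 26 min
Thu: 09:32–17:34 = 8 h 2 min; less 30 min break → 7 h 32 min
Fri: 08:56–20:01 = 11 h 5 min; less 30 min break → 10 h 35 min
Sat: 05:10–13:08 = 7 h 58 min; less 30 min break → 7 h 28 min
Sun: 07:33–15:40 = 8 h 7 min; less 30 min break → 7 h 37 min
Total worked: 52 h 46 min = 52.77 h.
Threshold 40 h → overtime 12 h 46 min, regular 40 h 0 min.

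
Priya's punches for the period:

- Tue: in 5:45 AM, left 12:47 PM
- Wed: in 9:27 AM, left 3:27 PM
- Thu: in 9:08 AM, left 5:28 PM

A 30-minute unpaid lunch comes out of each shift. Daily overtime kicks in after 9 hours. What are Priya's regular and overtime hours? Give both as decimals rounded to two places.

Tue: 5:45 AM–12:47 PM = 7 h 2 min; less 30 min break → 6 h 32 min
Wed: 9:27 AM–3:27 PM = 6 h 0 min; less 30 min break → 5 h 30 min
Thu: 9:08 AM–5:28 PM = 8 h 20 min; less 30 min break → 7 h 50 min
Tue reg 6 h 32 min / OT 0 h 0 min; Wed reg 5 h 30 min / OT 0 h 0 min; Thu reg 7 h 50 min / OT 0 h 0 min.
Totals: regular 19 h 52 min, overtime 0 h 0 min.

Regular 19.87 hours, overtime 0.00 hours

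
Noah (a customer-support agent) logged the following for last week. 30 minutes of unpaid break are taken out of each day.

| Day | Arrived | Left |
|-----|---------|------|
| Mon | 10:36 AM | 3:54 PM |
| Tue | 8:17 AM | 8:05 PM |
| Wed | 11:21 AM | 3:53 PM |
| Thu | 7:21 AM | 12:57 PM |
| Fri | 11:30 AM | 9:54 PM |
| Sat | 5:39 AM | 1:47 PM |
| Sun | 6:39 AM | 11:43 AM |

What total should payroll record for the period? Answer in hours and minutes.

Mon: 10:36 AM–3:54 PM = 5 h 18 min; less 30 min break → 4 h 48 min
Tue: 8:17 AM–8:05 PM = 11 h 48 min; less 30 min break → 11 h 18 min
Wed: 11:21 AM–3:53 PM = 4 h 32 min; less 30 min break → 4 h 2 min
Thu: 7:21 AM–12:57 PM = 5 h 36 min; less 30 min break → 5 h 6 min
Fri: 11:30 AM–9:54 PM = 10 h 24 min; less 30 min break → 9 h 54 min
Sat: 5:39 AM–1:47 PM = 8 h 8 min; less 30 min break → 7 h 38 min
Sun: 6:39 AM–11:43 AM = 5 h 4 min; less 30 min break → 4 h 34 min
Total: 4 h 48 min + 11 h 18 min + 4 h 2 min + 5 h 6 min + 9 h 54 min + 7 h 38 min + 4 h 34 min = 47 h 20 min.

47 h 20 min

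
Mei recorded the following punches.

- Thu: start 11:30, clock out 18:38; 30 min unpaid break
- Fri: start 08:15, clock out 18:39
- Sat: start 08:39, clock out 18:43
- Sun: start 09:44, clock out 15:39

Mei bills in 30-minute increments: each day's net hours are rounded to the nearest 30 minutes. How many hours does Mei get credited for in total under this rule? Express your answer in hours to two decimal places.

33.00 hours

Thu: 11:30–18:38 = 7 h 8 min − 30 min = 6 h 38 min → rounds to 6 h 30 min
Fri: 08:15–18:39 = 10 h 24 min → rounds to 10 h 30 min
Sat: 08:39–18:43 = 10 h 4 min → rounds to 10 h 0 min
Sun: 09:44–15:39 = 5 h 55 min → rounds to 6 h 0 min
Total credited: 33 h 0 min.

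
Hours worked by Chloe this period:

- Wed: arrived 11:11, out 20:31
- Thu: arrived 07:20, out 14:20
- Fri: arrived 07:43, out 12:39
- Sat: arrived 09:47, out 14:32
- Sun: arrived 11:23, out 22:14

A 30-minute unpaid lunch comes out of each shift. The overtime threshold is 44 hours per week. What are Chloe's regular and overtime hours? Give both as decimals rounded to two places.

Regular 34.37 hours, overtime 0.00 hours

Wed: 11:11–20:31 = 9 h 20 min; less 30 min break → 8 h 50 min
Thu: 07:20–14:20 = 7 h 0 min; less 30 min break → 6 h 30 min
Fri: 07:43–12:39 = 4 h 56 min; less 30 min break → 4 h 26 min
Sat: 09:47–14:32 = 4 h 45 min; less 30 min break → 4 h 15 min
Sun: 11:23–22:14 = 10 h 51 min; less 30 min break → 10 h 21 min
Total worked: 34 h 22 min = 34.37 h.
Threshold 44 h → overtime 0 h 0 min, regular 34 h 22 min.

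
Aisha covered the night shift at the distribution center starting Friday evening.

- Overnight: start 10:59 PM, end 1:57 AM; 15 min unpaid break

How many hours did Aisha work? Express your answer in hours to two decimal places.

2.72 hours

Overnight: 10:59 PM → midnight = 1 h 1 min; midnight → 1:57 AM = 1 h 57 min; span 2 h 58 min; less 15 min break → 2 h 43 min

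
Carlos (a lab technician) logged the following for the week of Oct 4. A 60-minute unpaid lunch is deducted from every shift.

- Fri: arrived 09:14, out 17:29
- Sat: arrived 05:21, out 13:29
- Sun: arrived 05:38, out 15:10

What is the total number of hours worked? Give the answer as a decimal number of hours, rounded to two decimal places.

22.92 hours

Fri: 09:14–17:29 = 8 h 15 min; less 60 min break → 7 h 15 min
Sat: 05:21–13:29 = 8 h 8 min; less 60 min break → 7 h 8 min
Sun: 05:38–15:10 = 9 h 32 min; less 60 min break → 8 h 32 min
Total: 7 h 15 min + 7 h 8 min + 8 h 32 min = 22 h 55 min.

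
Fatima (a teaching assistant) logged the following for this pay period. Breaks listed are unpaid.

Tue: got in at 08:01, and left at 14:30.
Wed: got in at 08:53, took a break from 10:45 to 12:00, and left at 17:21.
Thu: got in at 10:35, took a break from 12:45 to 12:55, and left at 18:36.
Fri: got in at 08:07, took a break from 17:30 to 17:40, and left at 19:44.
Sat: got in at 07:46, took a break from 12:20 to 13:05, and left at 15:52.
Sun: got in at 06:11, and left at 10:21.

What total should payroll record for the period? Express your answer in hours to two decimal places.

Tue: 08:01–14:30 = 6 h 29 min
Wed: 08:53–17:21 = 8 h 28 min; less 75 min break → 7 h 13 min
Thu: 10:35–18:36 = 8 h 1 min; less 10 min break → 7 h 51 min
Fri: 08:07–19:44 = 11 h 37 min; less 10 min break → 11 h 27 min
Sat: 07:46–15:52 = 8 h 6 min; less 45 min break → 7 h 21 min
Sun: 06:11–10:21 = 4 h 10 min
Total: 6 h 29 min + 7 h 13 min + 7 h 51 min + 11 h 27 min + 7 h 21 min + 4 h 10 min = 44 h 31 min.

44.52 hours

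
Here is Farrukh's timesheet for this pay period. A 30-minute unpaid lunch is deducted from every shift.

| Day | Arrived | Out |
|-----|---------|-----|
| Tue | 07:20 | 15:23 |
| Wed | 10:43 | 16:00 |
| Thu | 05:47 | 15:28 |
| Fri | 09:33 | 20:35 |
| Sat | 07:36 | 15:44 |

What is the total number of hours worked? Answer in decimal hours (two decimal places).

Tue: 07:20–15:23 = 8 h 3 min; less 30 min break → 7 h 33 min
Wed: 10:43–16:00 = 5 h 17 min; less 30 min break → 4 h 47 min
Thu: 05:47–15:28 = 9 h 41 min; less 30 min break → 9 h 11 min
Fri: 09:33–20:35 = 11 h 2 min; less 30 min break → 10 h 32 min
Sat: 07:36–15:44 = 8 h 8 min; less 30 min break → 7 h 38 min
Total: 7 h 33 min + 4 h 47 min + 9 h 11 min + 10 h 32 min + 7 h 38 min = 39 h 41 min.

39.68 hours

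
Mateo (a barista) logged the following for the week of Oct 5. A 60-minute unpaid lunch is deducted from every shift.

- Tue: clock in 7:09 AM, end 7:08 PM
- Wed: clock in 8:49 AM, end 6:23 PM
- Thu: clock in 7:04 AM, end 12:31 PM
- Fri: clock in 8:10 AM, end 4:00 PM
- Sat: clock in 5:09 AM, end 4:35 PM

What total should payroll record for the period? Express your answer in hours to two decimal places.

41.27 hours

Tue: 7:09 AM–7:08 PM = 11 h 59 min; less 60 min break → 10 h 59 min
Wed: 8:49 AM–6:23 PM = 9 h 34 min; less 60 min break → 8 h 34 min
Thu: 7:04 AM–12:31 PM = 5 h 27 min; less 60 min break → 4 h 27 min
Fri: 8:10 AM–4:00 PM = 7 h 50 min; less 60 min break → 6 h 50 min
Sat: 5:09 AM–4:35 PM = 11 h 26 min; less 60 min break → 10 h 26 min
Total: 10 h 59 min + 8 h 34 min + 4 h 27 min + 6 h 50 min + 10 h 26 min = 41 h 16 min.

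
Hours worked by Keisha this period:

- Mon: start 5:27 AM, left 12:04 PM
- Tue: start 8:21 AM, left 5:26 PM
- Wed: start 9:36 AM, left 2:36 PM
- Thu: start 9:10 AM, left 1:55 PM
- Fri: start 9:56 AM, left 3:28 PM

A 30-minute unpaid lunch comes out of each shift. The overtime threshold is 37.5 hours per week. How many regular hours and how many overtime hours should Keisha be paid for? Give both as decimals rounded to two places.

Mon: 5:27 AM–12:04 PM = 6 h 37 min; less 30 min break → 6 h 7 min
Tue: 8:21 AM–5:26 PM = 9 h 5 min; less 30 min break → 8 h 35 min
Wed: 9:36 AM–2:36 PM = 5 h 0 min; less 30 min break → 4 h 30 min
Thu: 9:10 AM–1:55 PM = 4 h 45 min; less 30 min break → 4 h 15 min
Fri: 9:56 AM–3:28 PM = 5 h 32 min; less 30 min break → 5 h 2 min
Total worked: 28 h 29 min = 28.48 h.
Threshold 37.5 h → overtime 0 h 0 min, regular 28 h 29 min.

Regular 28.48 hours, overtime 0.00 hours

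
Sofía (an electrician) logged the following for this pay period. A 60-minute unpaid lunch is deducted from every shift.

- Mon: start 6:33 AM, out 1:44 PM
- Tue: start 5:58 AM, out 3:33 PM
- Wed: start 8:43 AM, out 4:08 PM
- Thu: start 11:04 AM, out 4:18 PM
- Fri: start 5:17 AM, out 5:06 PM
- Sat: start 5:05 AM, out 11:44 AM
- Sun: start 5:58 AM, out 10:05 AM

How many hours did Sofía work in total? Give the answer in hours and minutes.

Mon: 6:33 AM–1:44 PM = 7 h 11 min; less 60 min break → 6 h 11 min
Tue: 5:58 AM–3:33 PM = 9 h 35 min; less 60 min break → 8 h 35 min
Wed: 8:43 AM–4:08 PM = 7 h 25 min; less 60 min break → 6 h 25 min
Thu: 11:04 AM–4:18 PM = 5 h 14 min; less 60 min break → 4 h 14 min
Fri: 5:17 AM–5:06 PM = 11 h 49 min; less 60 min break → 10 h 49 min
Sat: 5:05 AM–11:44 AM = 6 h 39 min; less 60 min break → 5 h 39 min
Sun: 5:58 AM–10:05 AM = 4 h 7 min; less 60 min break → 3 h 7 min
Total: 6 h 11 min + 8 h 35 min + 6 h 25 min + 4 h 14 min + 10 h 49 min + 5 h 39 min + 3 h 7 min = 45 h 0 min.

45 h 0 min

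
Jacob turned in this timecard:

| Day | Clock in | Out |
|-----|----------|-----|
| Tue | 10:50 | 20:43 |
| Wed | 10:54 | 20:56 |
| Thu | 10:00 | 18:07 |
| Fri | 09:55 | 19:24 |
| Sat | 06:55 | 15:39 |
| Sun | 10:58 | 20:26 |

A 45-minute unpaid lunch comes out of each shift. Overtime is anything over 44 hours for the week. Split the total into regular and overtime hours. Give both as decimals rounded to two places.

Tue: 10:50–20:43 = 9 h 53 min; less 45 min break → 9 h 8 min
Wed: 10:54–20:56 = 10 h 2 min; less 45 min break → 9 h 17 min
Thu: 10:00–18:07 = 8 h 7 min; less 45 min break → 7 h 22 min
Fri: 09:55–19:24 = 9 h 29 min; less 45 min break → 8 h 44 min
Sat: 06:55–15:39 = 8 h 44 min; less 45 min break → 7 h 59 min
Sun: 10:58–20:26 = 9 h 28 min; less 45 min break → 8 h 43 min
Total worked: 51 h 13 min = 51.22 h.
Threshold 44 h → overtime 7 h 13 min, regular 44 h 0 min.

Regular 44.00 hours, overtime 7.22 hours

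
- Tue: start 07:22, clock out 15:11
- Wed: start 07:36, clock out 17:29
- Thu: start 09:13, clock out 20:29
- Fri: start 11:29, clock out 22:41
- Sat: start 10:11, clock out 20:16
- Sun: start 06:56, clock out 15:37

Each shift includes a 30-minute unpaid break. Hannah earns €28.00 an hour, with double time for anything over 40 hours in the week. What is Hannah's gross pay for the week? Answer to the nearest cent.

€2012.27

Tue: 07:22–15:11 = 7 h 49 min; less 30 min break → 7 h 19 min
Wed: 07:36–17:29 = 9 h 53 min; less 30 min break → 9 h 23 min
Thu: 09:13–20:29 = 11 h 16 min; less 30 min break → 10 h 46 min
Fri: 11:29–22:41 = 11 h 12 min; less 30 min break → 10 h 42 min
Sat: 10:11–20:16 = 10 h 5 min; less 30 min break → 9 h 35 min
Sun: 06:56–15:37 = 8 h 41 min; less 30 min break → 8 h 11 min
Total worked: 55 h 56 min = 3356 min.
Regular 40 h 0 min = 2400 min at €28.00/h; overtime 15 h 56 min = 956 min at €56.00/h.
Pay = (2400 × €28.00 + 956 × €56.00) ÷ 60 = €2012.27.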